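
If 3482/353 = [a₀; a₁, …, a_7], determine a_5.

4

Run the Euclidean algorithm, recording each quotient:
3482 = 9·353 + 305, so a_0 = 9
353 = 1·305 + 48, so a_1 = 1
305 = 6·48 + 17, so a_2 = 6
48 = 2·17 + 14, so a_3 = 2
17 = 1·14 + 3, so a_4 = 1
14 = 4·3 + 2, so a_5 = 4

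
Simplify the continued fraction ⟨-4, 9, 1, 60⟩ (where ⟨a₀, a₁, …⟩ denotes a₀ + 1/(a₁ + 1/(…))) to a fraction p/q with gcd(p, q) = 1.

Start with 60.
1 + 1/(60/1) = 1 + 1/60 = 61/60
9 + 1/(61/60) = 9 + 60/61 = 609/61
-4 + 1/(609/61) = -4 + 61/609 = -2375/609

-2375/609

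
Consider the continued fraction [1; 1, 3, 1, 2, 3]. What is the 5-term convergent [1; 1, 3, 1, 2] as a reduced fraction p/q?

Collapse the nested fraction from the inside out:
Start with 2.
1 + 1/(2/1) = 1 + 1/2 = 3/2
3 + 1/(3/2) = 3 + 2/3 = 11/3
1 + 1/(11/3) = 1 + 3/11 = 14/11
1 + 1/(14/11) = 1 + 11/14 = 25/14

25/14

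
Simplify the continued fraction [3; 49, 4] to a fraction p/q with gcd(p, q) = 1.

595/197

a_0 = 3: 3/1
a_1 = 49: 148/49
a_2 = 4: 595/197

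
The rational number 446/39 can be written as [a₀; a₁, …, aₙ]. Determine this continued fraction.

[11; 2, 3, 2, 2]

446 = 11·39 + 17, so a_0 = 11
39 = 2·17 + 5, so a_1 = 2
17 = 3·5 + 2, so a_2 = 3
5 = 2·2 + 1, so a_3 = 2
2 = 2·1 + 0, so a_4 = 2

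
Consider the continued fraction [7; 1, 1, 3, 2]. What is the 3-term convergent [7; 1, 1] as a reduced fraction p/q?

15/2

Use the convergent recurrence hₖ = aₖ·hₖ₋₁ + hₖ₋₂ (and likewise for the denominators kₖ):
a_0 = 7: 7/1
a_1 = 1: 8/1
a_2 = 1: 15/2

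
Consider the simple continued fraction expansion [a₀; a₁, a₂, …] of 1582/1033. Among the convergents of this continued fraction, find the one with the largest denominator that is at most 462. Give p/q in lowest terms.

219/143

a_0 = 1: 1/1  (≤ bound)
a_1 = 1: 2/1  (≤ bound)
a_2 = 1: 3/2  (≤ bound)
a_3 = 7: 23/15  (≤ bound)
a_4 = 2: 49/32  (≤ bound)
a_5 = 4: 219/143  (≤ bound)
a_6 = 7: 1582/1033  (> 462, stop)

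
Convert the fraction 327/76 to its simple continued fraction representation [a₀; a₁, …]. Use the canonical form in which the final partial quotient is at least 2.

Run the Euclidean algorithm, recording each quotient:
327 ÷ 76 → quotient 4, remainder 23
76 ÷ 23 → quotient 3, remainder 7
23 ÷ 7 → quotient 3, remainder 2
7 ÷ 2 → quotient 3, remainder 1
2 ÷ 1 → quotient 2, remainder 0

[4; 3, 3, 3, 2]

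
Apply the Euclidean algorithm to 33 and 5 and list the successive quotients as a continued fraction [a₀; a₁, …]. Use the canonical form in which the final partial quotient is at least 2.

Run the Euclidean algorithm, recording each quotient:
⌊33/5⌋ = 6, remainder 3
⌊5/3⌋ = 1, remainder 2
⌊3/2⌋ = 1, remainder 1
⌊2/1⌋ = 2, remainder 0

[6; 1, 1, 2]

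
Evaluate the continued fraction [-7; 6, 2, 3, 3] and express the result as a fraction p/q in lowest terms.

-1013/148

a_0 = -7: -7/1
a_1 = 6: -41/6
a_2 = 2: -89/13
a_3 = 3: -308/45
a_4 = 3: -1013/148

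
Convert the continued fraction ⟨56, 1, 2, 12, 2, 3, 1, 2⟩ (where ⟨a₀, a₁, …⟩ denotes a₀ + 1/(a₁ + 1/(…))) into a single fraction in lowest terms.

Start with 2.
1 + 1/(2/1) = 1 + 1/2 = 3/2
3 + 1/(3/2) = 3 + 2/3 = 11/3
2 + 1/(11/3) = 2 + 3/11 = 25/11
12 + 1/(25/11) = 12 + 11/25 = 311/25
2 + 1/(311/25) = 2 + 25/311 = 647/311
1 + 1/(647/311) = 1 + 311/647 = 958/647
56 + 1/(958/647) = 56 + 647/958 = 54295/958

54295/958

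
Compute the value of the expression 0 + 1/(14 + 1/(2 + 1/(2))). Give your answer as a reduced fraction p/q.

5/72

Starting at the tail and folding back:
Start with 2.
2 + 1/(2/1) = 2 + 1/2 = 5/2
14 + 1/(5/2) = 14 + 2/5 = 72/5
0 + 1/(72/5) = 0 + 5/72 = 5/72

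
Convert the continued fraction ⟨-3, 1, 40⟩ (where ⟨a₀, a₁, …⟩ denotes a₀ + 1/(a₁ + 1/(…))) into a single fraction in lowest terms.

a_0 = -3: -3/1
a_1 = 1: -2/1
a_2 = 40: -83/41

-83/41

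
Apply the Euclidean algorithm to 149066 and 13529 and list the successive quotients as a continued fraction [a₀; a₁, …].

149066 ÷ 13529 → quotient 11, remainder 247
13529 ÷ 247 → quotient 54, remainder 191
247 ÷ 191 → quotient 1, remainder 56
191 ÷ 56 → quotient 3, remainder 23
56 ÷ 23 → quotient 2, remainder 10
23 ÷ 10 → quotient 2, remainder 3
10 ÷ 3 → quotient 3, remainder 1
3 ÷ 1 → quotient 3, remainder 0

[11; 54, 1, 3, 2, 2, 3, 3]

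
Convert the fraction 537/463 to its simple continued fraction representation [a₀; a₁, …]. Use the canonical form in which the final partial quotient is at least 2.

537 ÷ 463 → quotient 1, remainder 74
463 ÷ 74 → quotient 6, remainder 19
74 ÷ 19 → quotient 3, remainder 17
19 ÷ 17 → quotient 1, remainder 2
17 ÷ 2 → quotient 8, remainder 1
2 ÷ 1 → quotient 2, remainder 0

[1; 6, 3, 1, 8, 2]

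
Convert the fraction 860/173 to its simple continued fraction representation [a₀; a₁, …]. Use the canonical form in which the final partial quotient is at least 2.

860 = 4·173 + 168, so a_0 = 4
173 = 1·168 + 5, so a_1 = 1
168 = 33·5 + 3, so a_2 = 33
5 = 1·3 + 2, so a_3 = 1
3 = 1·2 + 1, so a_4 = 1
2 = 2·1 + 0, so a_5 = 2

[4; 1, 33, 1, 1, 2]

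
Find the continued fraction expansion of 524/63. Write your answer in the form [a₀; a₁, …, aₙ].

[8; 3, 6, 1, 2]

⌊524/63⌋ = 8, remainder 20
⌊63/20⌋ = 3, remainder 3
⌊20/3⌋ = 6, remainder 2
⌊3/2⌋ = 1, remainder 1
⌊2/1⌋ = 2, remainder 0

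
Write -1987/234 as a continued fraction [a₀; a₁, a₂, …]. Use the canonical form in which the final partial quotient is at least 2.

-1987 = -9·234 + 119, so a_0 = -9
234 = 1·119 + 115, so a_1 = 1
119 = 1·115 + 4, so a_2 = 1
115 = 28·4 + 3, so a_3 = 28
4 = 1·3 + 1, so a_4 = 1
3 = 3·1 + 0, so a_5 = 3

[-9; 1, 1, 28, 1, 3]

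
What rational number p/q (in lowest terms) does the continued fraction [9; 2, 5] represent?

Start with 5.
2 + 1/(5/1) = 2 + 1/5 = 11/5
9 + 1/(11/5) = 9 + 5/11 = 104/11

104/11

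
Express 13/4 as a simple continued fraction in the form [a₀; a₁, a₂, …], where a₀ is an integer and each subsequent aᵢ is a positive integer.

13 ÷ 4 → quotient 3, remainder 1
4 ÷ 1 → quotient 4, remainder 0

[3; 4]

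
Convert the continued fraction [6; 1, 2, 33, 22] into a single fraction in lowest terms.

14694/2203

Work from the innermost term outward:
Start with 22.
33 + 1/(22/1) = 33 + 1/22 = 727/22
2 + 1/(727/22) = 2 + 22/727 = 1476/727
1 + 1/(1476/727) = 1 + 727/1476 = 2203/1476
6 + 1/(2203/1476) = 6 + 1476/2203 = 14694/2203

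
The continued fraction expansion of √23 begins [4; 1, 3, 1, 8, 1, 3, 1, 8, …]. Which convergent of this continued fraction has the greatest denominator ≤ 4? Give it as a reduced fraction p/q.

19/4

a_0 = 4: 4/1  (≤ bound)
a_1 = 1: 5/1  (≤ bound)
a_2 = 3: 19/4  (≤ bound)
a_3 = 1: 24/5  (> 4, stop)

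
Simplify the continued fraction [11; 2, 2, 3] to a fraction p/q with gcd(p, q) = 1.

Work from the innermost term outward:
Start with 3.
2 + 1/(3/1) = 2 + 1/3 = 7/3
2 + 1/(7/3) = 2 + 3/7 = 17/7
11 + 1/(17/7) = 11 + 7/17 = 194/17

194/17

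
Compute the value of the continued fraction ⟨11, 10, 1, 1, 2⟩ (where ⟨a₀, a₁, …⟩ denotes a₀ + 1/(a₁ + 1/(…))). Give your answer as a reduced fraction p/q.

588/53

Start with 2.
1 + 1/(2/1) = 1 + 1/2 = 3/2
1 + 1/(3/2) = 1 + 2/3 = 5/3
10 + 1/(5/3) = 10 + 3/5 = 53/5
11 + 1/(53/5) = 11 + 5/53 = 588/53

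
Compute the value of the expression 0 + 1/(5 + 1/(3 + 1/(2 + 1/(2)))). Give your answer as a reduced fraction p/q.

17/90

Start with 2.
2 + 1/(2/1) = 2 + 1/2 = 5/2
3 + 1/(5/2) = 3 + 2/5 = 17/5
5 + 1/(17/5) = 5 + 5/17 = 90/17
0 + 1/(90/17) = 0 + 17/90 = 17/90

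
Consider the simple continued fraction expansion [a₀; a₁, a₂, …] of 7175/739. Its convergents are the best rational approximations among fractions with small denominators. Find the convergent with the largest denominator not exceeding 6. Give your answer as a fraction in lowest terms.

List convergents until the denominator exceeds the bound:
a_0 = 9: 9/1  (≤ bound)
a_1 = 1: 10/1  (≤ bound)
a_2 = 2: 29/3  (≤ bound)
a_3 = 2: 68/7  (> 6, stop)

29/3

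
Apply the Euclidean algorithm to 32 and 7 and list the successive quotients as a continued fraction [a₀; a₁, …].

32 ÷ 7 → quotient 4, remainder 4
7 ÷ 4 → quotient 1, remainder 3
4 ÷ 3 → quotient 1, remainder 1
3 ÷ 1 → quotient 3, remainder 0

[4; 1, 1, 3]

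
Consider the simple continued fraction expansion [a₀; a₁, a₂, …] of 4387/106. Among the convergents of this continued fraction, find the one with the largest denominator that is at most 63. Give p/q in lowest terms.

1283/31

List convergents until the denominator exceeds the bound:
a_0 = 41: 41/1  (≤ bound)
a_1 = 2: 83/2  (≤ bound)
a_2 = 1: 124/3  (≤ bound)
a_3 = 1: 207/5  (≤ bound)
a_4 = 2: 538/13  (≤ bound)
a_5 = 2: 1283/31  (≤ bound)
a_6 = 3: 4387/106  (> 63, stop)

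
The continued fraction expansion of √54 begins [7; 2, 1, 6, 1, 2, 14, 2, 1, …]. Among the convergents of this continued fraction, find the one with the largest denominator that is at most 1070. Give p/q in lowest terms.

6959/947

a_0 = 7: 7/1  (≤ bound)
a_1 = 2: 15/2  (≤ bound)
a_2 = 1: 22/3  (≤ bound)
a_3 = 6: 147/20  (≤ bound)
a_4 = 1: 169/23  (≤ bound)
a_5 = 2: 485/66  (≤ bound)
a_6 = 14: 6959/947  (≤ bound)
a_7 = 2: 14403/1960  (> 1070, stop)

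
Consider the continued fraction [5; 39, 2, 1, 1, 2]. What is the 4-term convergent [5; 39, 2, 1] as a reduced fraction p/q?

593/118

Compute successive convergents:
a_0 = 5: 5/1
a_1 = 39: 196/39
a_2 = 2: 397/79
a_3 = 1: 593/118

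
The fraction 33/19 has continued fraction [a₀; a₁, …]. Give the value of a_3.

1

33 = 1·19 + 14, so a_0 = 1
19 = 1·14 + 5, so a_1 = 1
14 = 2·5 + 4, so a_2 = 2
5 = 1·4 + 1, so a_3 = 1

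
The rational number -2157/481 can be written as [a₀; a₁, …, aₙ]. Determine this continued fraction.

-2157 ÷ 481 → quotient -5, remainder 248
481 ÷ 248 → quotient 1, remainder 233
248 ÷ 233 → quotient 1, remainder 15
233 ÷ 15 → quotient 15, remainder 8
15 ÷ 8 → quotient 1, remainder 7
8 ÷ 7 → quotient 1, remainder 1
7 ÷ 1 → quotient 7, remainder 0

[-5; 1, 1, 15, 1, 1, 7]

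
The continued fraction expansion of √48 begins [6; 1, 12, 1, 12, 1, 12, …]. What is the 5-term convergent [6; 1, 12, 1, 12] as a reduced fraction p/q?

1254/181

Starting at the tail and folding back:
Start with 12.
1 + 1/(12/1) = 1 + 1/12 = 13/12
12 + 1/(13/12) = 12 + 12/13 = 168/13
1 + 1/(168/13) = 1 + 13/168 = 181/168
6 + 1/(181/168) = 6 + 168/181 = 1254/181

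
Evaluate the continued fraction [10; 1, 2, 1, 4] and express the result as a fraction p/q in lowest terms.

Start with 4.
1 + 1/(4/1) = 1 + 1/4 = 5/4
2 + 1/(5/4) = 2 + 4/5 = 14/5
1 + 1/(14/5) = 1 + 5/14 = 19/14
10 + 1/(19/14) = 10 + 14/19 = 204/19

204/19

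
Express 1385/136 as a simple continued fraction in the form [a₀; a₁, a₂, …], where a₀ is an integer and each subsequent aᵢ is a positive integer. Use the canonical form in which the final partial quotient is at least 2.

[10; 5, 2, 3, 1, 2]

1385 = 10·136 + 25, so a_0 = 10
136 = 5·25 + 11, so a_1 = 5
25 = 2·11 + 3, so a_2 = 2
11 = 3·3 + 2, so a_3 = 3
3 = 1·2 + 1, so a_4 = 1
2 = 2·1 + 0, so a_5 = 2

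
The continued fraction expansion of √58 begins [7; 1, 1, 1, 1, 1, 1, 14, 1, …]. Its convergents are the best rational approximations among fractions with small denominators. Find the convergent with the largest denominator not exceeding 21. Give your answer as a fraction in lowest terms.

99/13

a_0 = 7: 7/1  (≤ bound)
a_1 = 1: 8/1  (≤ bound)
a_2 = 1: 15/2  (≤ bound)
a_3 = 1: 23/3  (≤ bound)
a_4 = 1: 38/5  (≤ bound)
a_5 = 1: 61/8  (≤ bound)
a_6 = 1: 99/13  (≤ bound)
a_7 = 14: 1447/190  (> 21, stop)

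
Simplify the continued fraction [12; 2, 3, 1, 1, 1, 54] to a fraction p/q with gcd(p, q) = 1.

16993/1366

Start with 54.
1 + 1/(54/1) = 1 + 1/54 = 55/54
1 + 1/(55/54) = 1 + 54/55 = 109/55
1 + 1/(109/55) = 1 + 55/109 = 164/109
3 + 1/(164/109) = 3 + 109/164 = 601/164
2 + 1/(601/164) = 2 + 164/601 = 1366/601
12 + 1/(1366/601) = 12 + 601/1366 = 16993/1366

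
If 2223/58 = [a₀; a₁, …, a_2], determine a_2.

19

Run the Euclidean algorithm, recording each quotient:
⌊2223/58⌋ = 38, remainder 19
⌊58/19⌋ = 3, remainder 1
⌊19/1⌋ = 19, remainder 0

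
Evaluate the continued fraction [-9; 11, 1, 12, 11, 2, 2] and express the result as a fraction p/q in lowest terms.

Start with 2.
2 + 1/(2/1) = 2 + 1/2 = 5/2
11 + 1/(5/2) = 11 + 2/5 = 57/5
12 + 1/(57/5) = 12 + 5/57 = 689/57
1 + 1/(689/57) = 1 + 57/689 = 746/689
11 + 1/(746/689) = 11 + 689/746 = 8895/746
-9 + 1/(8895/746) = -9 + 746/8895 = -79309/8895

-79309/8895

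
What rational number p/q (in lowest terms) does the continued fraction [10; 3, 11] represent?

Build up convergents one term at a time:
a_0 = 10: 10/1
a_1 = 3: 31/3
a_2 = 11: 351/34

351/34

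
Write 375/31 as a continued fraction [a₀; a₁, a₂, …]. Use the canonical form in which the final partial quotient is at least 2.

375 = 12·31 + 3, so a_0 = 12
31 = 10·3 + 1, so a_1 = 10
3 = 3·1 + 0, so a_2 = 3

[12; 10, 3]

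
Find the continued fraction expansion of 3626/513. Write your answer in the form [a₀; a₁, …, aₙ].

[7; 14, 1, 1, 1, 11]

⌊3626/513⌋ = 7, remainder 35
⌊513/35⌋ = 14, remainder 23
⌊35/23⌋ = 1, remainder 12
⌊23/12⌋ = 1, remainder 11
⌊12/11⌋ = 1, remainder 1
⌊11/1⌋ = 11, remainder 0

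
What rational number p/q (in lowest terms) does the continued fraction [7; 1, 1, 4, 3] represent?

Build up convergents one term at a time:
a_0 = 7: 7/1
a_1 = 1: 8/1
a_2 = 1: 15/2
a_3 = 4: 68/9
a_4 = 3: 219/29

219/29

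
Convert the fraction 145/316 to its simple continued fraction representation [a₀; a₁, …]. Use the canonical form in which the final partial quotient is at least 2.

Apply division with remainder until the remainder is 0:
⌊145/316⌋ = 0, remainder 145
⌊316/145⌋ = 2, remainder 26
⌊145/26⌋ = 5, remainder 15
⌊26/15⌋ = 1, remainder 11
⌊15/11⌋ = 1, remainder 4
⌊11/4⌋ = 2, remainder 3
⌊4/3⌋ = 1, remainder 1
⌊3/1⌋ = 3, remainder 0

[0; 2, 5, 1, 1, 2, 1, 3]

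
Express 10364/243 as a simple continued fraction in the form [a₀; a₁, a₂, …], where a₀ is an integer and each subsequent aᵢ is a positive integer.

[42; 1, 1, 1, 6, 12]

10364 ÷ 243 → quotient 42, remainder 158
243 ÷ 158 → quotient 1, remainder 85
158 ÷ 85 → quotient 1, remainder 73
85 ÷ 73 → quotient 1, remainder 12
73 ÷ 12 → quotient 6, remainder 1
12 ÷ 1 → quotient 12, remainder 0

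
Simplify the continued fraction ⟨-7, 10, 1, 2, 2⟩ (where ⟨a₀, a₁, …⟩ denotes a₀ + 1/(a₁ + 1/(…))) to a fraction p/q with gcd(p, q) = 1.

-518/75

Compute successive convergents:
a_0 = -7: -7/1
a_1 = 10: -69/10
a_2 = 1: -76/11
a_3 = 2: -221/32
a_4 = 2: -518/75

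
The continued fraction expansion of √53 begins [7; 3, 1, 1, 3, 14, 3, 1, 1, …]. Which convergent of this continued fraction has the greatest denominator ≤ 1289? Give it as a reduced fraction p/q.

a_0 = 7: 7/1  (≤ bound)
a_1 = 3: 22/3  (≤ bound)
a_2 = 1: 29/4  (≤ bound)
a_3 = 1: 51/7  (≤ bound)
a_4 = 3: 182/25  (≤ bound)
a_5 = 14: 2599/357  (≤ bound)
a_6 = 3: 7979/1096  (≤ bound)
a_7 = 1: 10578/1453  (> 1289, stop)

7979/1096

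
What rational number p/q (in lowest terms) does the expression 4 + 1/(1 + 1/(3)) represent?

19/4

a_0 = 4: 4/1
a_1 = 1: 5/1
a_2 = 3: 19/4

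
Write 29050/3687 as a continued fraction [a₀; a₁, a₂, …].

Repeatedly divide and take the remainder:
29050 = 7·3687 + 3241, so a_0 = 7
3687 = 1·3241 + 446, so a_1 = 1
3241 = 7·446 + 119, so a_2 = 7
446 = 3·119 + 89, so a_3 = 3
119 = 1·89 + 30, so a_4 = 1
89 = 2·30 + 29, so a_5 = 2
30 = 1·29 + 1, so a_6 = 1
29 = 29·1 + 0, so a_7 = 29

[7; 1, 7, 3, 1, 2, 1, 29]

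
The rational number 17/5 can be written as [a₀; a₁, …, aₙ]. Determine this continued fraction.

17 = 3·5 + 2, so a_0 = 3
5 = 2·2 + 1, so a_1 = 2
2 = 2·1 + 0, so a_2 = 2

[3; 2, 2]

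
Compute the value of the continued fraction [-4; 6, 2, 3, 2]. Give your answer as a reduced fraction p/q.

-396/103

Work from the innermost term outward:
Start with 2.
3 + 1/(2/1) = 3 + 1/2 = 7/2
2 + 1/(7/2) = 2 + 2/7 = 16/7
6 + 1/(16/7) = 6 + 7/16 = 103/16
-4 + 1/(103/16) = -4 + 16/103 = -396/103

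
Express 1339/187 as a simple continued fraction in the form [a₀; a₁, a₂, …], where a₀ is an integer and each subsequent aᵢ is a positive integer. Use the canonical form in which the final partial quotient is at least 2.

[7; 6, 4, 3, 2]

1339 = 7·187 + 30, so a_0 = 7
187 = 6·30 + 7, so a_1 = 6
30 = 4·7 + 2, so a_2 = 4
7 = 3·2 + 1, so a_3 = 3
2 = 2·1 + 0, so a_4 = 2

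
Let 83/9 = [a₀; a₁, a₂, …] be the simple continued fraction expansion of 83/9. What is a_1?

⌊83/9⌋ = 9, remainder 2
⌊9/2⌋ = 4, remainder 1

4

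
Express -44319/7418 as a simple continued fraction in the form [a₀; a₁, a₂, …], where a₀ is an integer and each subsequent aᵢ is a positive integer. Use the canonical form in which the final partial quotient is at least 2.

-44319 ÷ 7418 → quotient -6, remainder 189
7418 ÷ 189 → quotient 39, remainder 47
189 ÷ 47 → quotient 4, remainder 1
47 ÷ 1 → quotient 47, remainder 0

[-6; 39, 4, 47]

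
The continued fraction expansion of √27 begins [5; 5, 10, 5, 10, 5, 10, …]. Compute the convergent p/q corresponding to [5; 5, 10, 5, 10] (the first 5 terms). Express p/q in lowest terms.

a_0 = 5: 5/1
a_1 = 5: 26/5
a_2 = 10: 265/51
a_3 = 5: 1351/260
a_4 = 10: 13775/2651

13775/2651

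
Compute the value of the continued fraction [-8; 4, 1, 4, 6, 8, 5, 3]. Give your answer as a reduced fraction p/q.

-155083/19903

Use the convergent recurrence hₖ = aₖ·hₖ₋₁ + hₖ₋₂ (and likewise for the denominators kₖ):
a_0 = -8: -8/1
a_1 = 4: -31/4
a_2 = 1: -39/5
a_3 = 4: -187/24
a_4 = 6: -1161/149
a_5 = 8: -9475/1216
a_6 = 5: -48536/6229
a_7 = 3: -155083/19903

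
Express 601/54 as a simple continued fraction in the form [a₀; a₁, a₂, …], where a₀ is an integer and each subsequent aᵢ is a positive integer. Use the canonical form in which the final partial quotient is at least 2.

Repeatedly divide and take the remainder:
601 = 11·54 + 7, so a_0 = 11
54 = 7·7 + 5, so a_1 = 7
7 = 1·5 + 2, so a_2 = 1
5 = 2·2 + 1, so a_3 = 2
2 = 2·1 + 0, so a_4 = 2

[11; 7, 1, 2, 2]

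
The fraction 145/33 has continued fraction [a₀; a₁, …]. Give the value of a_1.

2

145 ÷ 33 → quotient 4, remainder 13
33 ÷ 13 → quotient 2, remainder 7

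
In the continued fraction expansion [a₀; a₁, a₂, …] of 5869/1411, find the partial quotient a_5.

4

Apply division with remainder until the remainder is 0:
5869 ÷ 1411 → quotient 4, remainder 225
1411 ÷ 225 → quotient 6, remainder 61
225 ÷ 61 → quotient 3, remainder 42
61 ÷ 42 → quotient 1, remainder 19
42 ÷ 19 → quotient 2, remainder 4
19 ÷ 4 → quotient 4, remainder 3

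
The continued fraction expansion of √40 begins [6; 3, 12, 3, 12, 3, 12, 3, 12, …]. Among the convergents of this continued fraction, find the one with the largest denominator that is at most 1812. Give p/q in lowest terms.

a_0 = 6: 6/1  (≤ bound)
a_1 = 3: 19/3  (≤ bound)
a_2 = 12: 234/37  (≤ bound)
a_3 = 3: 721/114  (≤ bound)
a_4 = 12: 8886/1405  (≤ bound)
a_5 = 3: 27379/4329  (> 1812, stop)

8886/1405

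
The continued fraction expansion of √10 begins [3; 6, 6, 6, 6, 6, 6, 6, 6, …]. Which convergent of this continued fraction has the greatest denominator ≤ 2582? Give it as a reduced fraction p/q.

List convergents until the denominator exceeds the bound:
a_0 = 3: 3/1  (≤ bound)
a_1 = 6: 19/6  (≤ bound)
a_2 = 6: 117/37  (≤ bound)
a_3 = 6: 721/228  (≤ bound)
a_4 = 6: 4443/1405  (≤ bound)
a_5 = 6: 27379/8658  (> 2582, stop)

4443/1405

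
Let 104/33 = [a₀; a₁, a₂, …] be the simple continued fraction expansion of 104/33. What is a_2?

Run the Euclidean algorithm, recording each quotient:
⌊104/33⌋ = 3, remainder 5
⌊33/5⌋ = 6, remainder 3
⌊5/3⌋ = 1, remainder 2

1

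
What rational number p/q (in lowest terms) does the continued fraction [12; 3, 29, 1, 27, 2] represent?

Compute successive convergents:
a_0 = 12: 12/1
a_1 = 3: 37/3
a_2 = 29: 1085/88
a_3 = 1: 1122/91
a_4 = 27: 31379/2545
a_5 = 2: 63880/5181

63880/5181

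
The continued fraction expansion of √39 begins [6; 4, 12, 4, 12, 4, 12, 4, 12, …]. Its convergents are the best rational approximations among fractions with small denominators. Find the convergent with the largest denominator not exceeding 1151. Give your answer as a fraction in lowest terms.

1249/200

List convergents until the denominator exceeds the bound:
a_0 = 6: 6/1  (≤ bound)
a_1 = 4: 25/4  (≤ bound)
a_2 = 12: 306/49  (≤ bound)
a_3 = 4: 1249/200  (≤ bound)
a_4 = 12: 15294/2449  (> 1151, stop)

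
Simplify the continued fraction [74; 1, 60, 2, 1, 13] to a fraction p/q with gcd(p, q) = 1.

188584/2515

Start with 13.
1 + 1/(13/1) = 1 + 1/13 = 14/13
2 + 1/(14/13) = 2 + 13/14 = 41/14
60 + 1/(41/14) = 60 + 14/41 = 2474/41
1 + 1/(2474/41) = 1 + 41/2474 = 2515/2474
74 + 1/(2515/2474) = 74 + 2474/2515 = 188584/2515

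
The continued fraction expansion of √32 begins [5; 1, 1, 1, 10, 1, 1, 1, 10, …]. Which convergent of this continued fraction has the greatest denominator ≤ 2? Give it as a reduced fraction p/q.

List convergents until the denominator exceeds the bound:
a_0 = 5: 5/1  (≤ bound)
a_1 = 1: 6/1  (≤ bound)
a_2 = 1: 11/2  (≤ bound)
a_3 = 1: 17/3  (> 2, stop)

11/2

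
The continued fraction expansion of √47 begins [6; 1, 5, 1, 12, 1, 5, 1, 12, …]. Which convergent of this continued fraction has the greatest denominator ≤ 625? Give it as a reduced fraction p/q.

a_0 = 6: 6/1  (≤ bound)
a_1 = 1: 7/1  (≤ bound)
a_2 = 5: 41/6  (≤ bound)
a_3 = 1: 48/7  (≤ bound)
a_4 = 12: 617/90  (≤ bound)
a_5 = 1: 665/97  (≤ bound)
a_6 = 5: 3942/575  (≤ bound)
a_7 = 1: 4607/672  (> 625, stop)

3942/575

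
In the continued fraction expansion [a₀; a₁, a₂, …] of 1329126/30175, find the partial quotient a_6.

1329126 ÷ 30175 → quotient 44, remainder 1426
30175 ÷ 1426 → quotient 21, remainder 229
1426 ÷ 229 → quotient 6, remainder 52
229 ÷ 52 → quotient 4, remainder 21
52 ÷ 21 → quotient 2, remainder 10
21 ÷ 10 → quotient 2, remainder 1
10 ÷ 1 → quotient 10, remainder 0

10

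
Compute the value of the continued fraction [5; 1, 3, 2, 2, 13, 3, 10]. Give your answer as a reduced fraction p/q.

54063/9365

Work from the innermost term outward:
Start with 10.
3 + 1/(10/1) = 3 + 1/10 = 31/10
13 + 1/(31/10) = 13 + 10/31 = 413/31
2 + 1/(413/31) = 2 + 31/413 = 857/413
2 + 1/(857/413) = 2 + 413/857 = 2127/857
3 + 1/(2127/857) = 3 + 857/2127 = 7238/2127
1 + 1/(7238/2127) = 1 + 2127/7238 = 9365/7238
5 + 1/(9365/7238) = 5 + 7238/9365 = 54063/9365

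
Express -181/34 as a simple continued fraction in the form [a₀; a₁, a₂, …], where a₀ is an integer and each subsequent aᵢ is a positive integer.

-181 ÷ 34 → quotient -6, remainder 23
34 ÷ 23 → quotient 1, remainder 11
23 ÷ 11 → quotient 2, remainder 1
11 ÷ 1 → quotient 11, remainder 0

[-6; 1, 2, 11]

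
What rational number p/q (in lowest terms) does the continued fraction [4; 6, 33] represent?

a_0 = 4: 4/1
a_1 = 6: 25/6
a_2 = 33: 829/199

829/199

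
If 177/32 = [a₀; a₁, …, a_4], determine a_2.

177 = 5·32 + 17, so a_0 = 5
32 = 1·17 + 15, so a_1 = 1
17 = 1·15 + 2, so a_2 = 1

1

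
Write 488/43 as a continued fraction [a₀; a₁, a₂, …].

488 = 11·43 + 15, so a_0 = 11
43 = 2·15 + 13, so a_1 = 2
15 = 1·13 + 2, so a_2 = 1
13 = 6·2 + 1, so a_3 = 6
2 = 2·1 + 0, so a_4 = 2

[11; 2, 1, 6, 2]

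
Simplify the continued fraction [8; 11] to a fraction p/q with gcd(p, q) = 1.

Work from the innermost term outward:
Start with 11.
8 + 1/(11/1) = 8 + 1/11 = 89/11

89/11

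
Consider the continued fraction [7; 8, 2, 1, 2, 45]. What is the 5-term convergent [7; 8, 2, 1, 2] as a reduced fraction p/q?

477/67

Starting at the tail and folding back:
Start with 2.
1 + 1/(2/1) = 1 + 1/2 = 3/2
2 + 1/(3/2) = 2 + 2/3 = 8/3
8 + 1/(8/3) = 8 + 3/8 = 67/8
7 + 1/(67/8) = 7 + 8/67 = 477/67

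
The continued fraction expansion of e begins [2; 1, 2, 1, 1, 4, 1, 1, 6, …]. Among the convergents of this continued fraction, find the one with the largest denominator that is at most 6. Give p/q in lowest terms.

a_0 = 2: 2/1  (≤ bound)
a_1 = 1: 3/1  (≤ bound)
a_2 = 2: 8/3  (≤ bound)
a_3 = 1: 11/4  (≤ bound)
a_4 = 1: 19/7  (> 6, stop)

11/4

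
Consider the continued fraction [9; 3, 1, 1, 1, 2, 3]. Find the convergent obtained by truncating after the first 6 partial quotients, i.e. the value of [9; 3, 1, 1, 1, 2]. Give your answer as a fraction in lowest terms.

a_0 = 9: 9/1
a_1 = 3: 28/3
a_2 = 1: 37/4
a_3 = 1: 65/7
a_4 = 1: 102/11
a_5 = 2: 269/29

269/29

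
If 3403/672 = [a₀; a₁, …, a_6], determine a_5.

3403 = 5·672 + 43, so a_0 = 5
672 = 15·43 + 27, so a_1 = 15
43 = 1·27 + 16, so a_2 = 1
27 = 1·16 + 11, so a_3 = 1
16 = 1·11 + 5, so a_4 = 1
11 = 2·5 + 1, so a_5 = 2

2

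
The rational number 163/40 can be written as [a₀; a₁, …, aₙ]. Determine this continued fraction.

Repeatedly divide and take the remainder:
163 = 4·40 + 3, so a_0 = 4
40 = 13·3 + 1, so a_1 = 13
3 = 3·1 + 0, so a_2 = 3

[4; 13, 3]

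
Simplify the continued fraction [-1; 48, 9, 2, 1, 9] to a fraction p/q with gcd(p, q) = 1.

Build up convergents one term at a time:
a_0 = -1: -1/1
a_1 = 48: -47/48
a_2 = 9: -424/433
a_3 = 2: -895/914
a_4 = 1: -1319/1347
a_5 = 9: -12766/13037

-12766/13037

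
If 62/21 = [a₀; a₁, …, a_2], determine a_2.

20

⌊62/21⌋ = 2, remainder 20
⌊21/20⌋ = 1, remainder 1
⌊20/1⌋ = 20, remainder 0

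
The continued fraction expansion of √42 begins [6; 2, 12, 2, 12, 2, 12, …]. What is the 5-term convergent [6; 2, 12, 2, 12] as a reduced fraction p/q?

Starting at the tail and folding back:
Start with 12.
2 + 1/(12/1) = 2 + 1/12 = 25/12
12 + 1/(25/12) = 12 + 12/25 = 312/25
2 + 1/(312/25) = 2 + 25/312 = 649/312
6 + 1/(649/312) = 6 + 312/649 = 4206/649

4206/649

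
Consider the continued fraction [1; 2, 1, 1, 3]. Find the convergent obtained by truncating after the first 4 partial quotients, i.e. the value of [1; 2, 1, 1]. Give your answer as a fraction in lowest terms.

Start with 1.
1 + 1/(1/1) = 1 + 1/1 = 2/1
2 + 1/(2/1) = 2 + 1/2 = 5/2
1 + 1/(5/2) = 1 + 2/5 = 7/5

7/5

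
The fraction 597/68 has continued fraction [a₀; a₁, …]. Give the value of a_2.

Run the Euclidean algorithm, recording each quotient:
⌊597/68⌋ = 8, remainder 53
⌊68/53⌋ = 1, remainder 15
⌊53/15⌋ = 3, remainder 8

3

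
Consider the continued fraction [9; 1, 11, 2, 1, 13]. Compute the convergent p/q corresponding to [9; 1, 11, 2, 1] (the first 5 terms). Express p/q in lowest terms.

367/37

a_0 = 9: 9/1
a_1 = 1: 10/1
a_2 = 11: 119/12
a_3 = 2: 248/25
a_4 = 1: 367/37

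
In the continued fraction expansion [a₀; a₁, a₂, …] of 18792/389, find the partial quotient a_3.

Run the Euclidean algorithm, recording each quotient:
18792 = 48·389 + 120, so a_0 = 48
389 = 3·120 + 29, so a_1 = 3
120 = 4·29 + 4, so a_2 = 4
29 = 7·4 + 1, so a_3 = 7

7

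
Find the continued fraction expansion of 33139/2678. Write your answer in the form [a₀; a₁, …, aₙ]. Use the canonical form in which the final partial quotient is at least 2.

⌊33139/2678⌋ = 12, remainder 1003
⌊2678/1003⌋ = 2, remainder 672
⌊1003/672⌋ = 1, remainder 331
⌊672/331⌋ = 2, remainder 10
⌊331/10⌋ = 33, remainder 1
⌊10/1⌋ = 10, remainder 0

[12; 2, 1, 2, 33, 10]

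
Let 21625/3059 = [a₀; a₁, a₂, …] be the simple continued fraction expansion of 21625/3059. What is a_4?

Repeatedly divide and take the remainder:
21625 = 7·3059 + 212, so a_0 = 7
3059 = 14·212 + 91, so a_1 = 14
212 = 2·91 + 30, so a_2 = 2
91 = 3·30 + 1, so a_3 = 3
30 = 30·1 + 0, so a_4 = 30

30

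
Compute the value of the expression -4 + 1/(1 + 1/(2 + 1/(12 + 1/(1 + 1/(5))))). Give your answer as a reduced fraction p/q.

-788/237

a_0 = -4: -4/1
a_1 = 1: -3/1
a_2 = 2: -10/3
a_3 = 12: -123/37
a_4 = 1: -133/40
a_5 = 5: -788/237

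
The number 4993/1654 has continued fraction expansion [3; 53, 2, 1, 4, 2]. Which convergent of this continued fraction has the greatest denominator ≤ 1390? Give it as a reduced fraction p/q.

a_0 = 3: 3/1  (≤ bound)
a_1 = 53: 160/53  (≤ bound)
a_2 = 2: 323/107  (≤ bound)
a_3 = 1: 483/160  (≤ bound)
a_4 = 4: 2255/747  (≤ bound)
a_5 = 2: 4993/1654  (> 1390, stop)

2255/747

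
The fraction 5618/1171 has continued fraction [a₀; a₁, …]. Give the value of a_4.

15

Repeatedly divide and take the remainder:
⌊5618/1171⌋ = 4, remainder 934
⌊1171/934⌋ = 1, remainder 237
⌊934/237⌋ = 3, remainder 223
⌊237/223⌋ = 1, remainder 14
⌊223/14⌋ = 15, remainder 13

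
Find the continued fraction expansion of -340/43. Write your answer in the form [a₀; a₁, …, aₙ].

[-8; 10, 1, 3]

Repeatedly divide and take the remainder:
-340 = -8·43 + 4, so a_0 = -8
43 = 10·4 + 3, so a_1 = 10
4 = 1·3 + 1, so a_2 = 1
3 = 3·1 + 0, so a_3 = 3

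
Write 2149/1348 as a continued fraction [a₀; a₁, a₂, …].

[1; 1, 1, 2, 6, 1, 1, 19]

Repeatedly divide and take the remainder:
2149 ÷ 1348 → quotient 1, remainder 801
1348 ÷ 801 → quotient 1, remainder 547
801 ÷ 547 → quotient 1, remainder 254
547 ÷ 254 → quotient 2, remainder 39
254 ÷ 39 → quotient 6, remainder 20
39 ÷ 20 → quotient 1, remainder 19
20 ÷ 19 → quotient 1, remainder 1
19 ÷ 1 → quotient 19, remainder 0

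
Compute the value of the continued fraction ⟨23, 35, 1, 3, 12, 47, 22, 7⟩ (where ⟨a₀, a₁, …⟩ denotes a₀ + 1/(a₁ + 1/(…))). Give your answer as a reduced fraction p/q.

Start with 7.
22 + 1/(7/1) = 22 + 1/7 = 155/7
47 + 1/(155/7) = 47 + 7/155 = 7292/155
12 + 1/(7292/155) = 12 + 155/7292 = 87659/7292
3 + 1/(87659/7292) = 3 + 7292/87659 = 270269/87659
1 + 1/(270269/87659) = 1 + 87659/270269 = 357928/270269
35 + 1/(357928/270269) = 35 + 270269/357928 = 12797749/357928
23 + 1/(12797749/357928) = 23 + 357928/12797749 = 294706155/12797749

294706155/12797749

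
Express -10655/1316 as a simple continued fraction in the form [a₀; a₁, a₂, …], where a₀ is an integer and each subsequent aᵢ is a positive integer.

[-9; 1, 9, 2, 1, 3, 5, 2]

-10655 ÷ 1316 → quotient -9, remainder 1189
1316 ÷ 1189 → quotient 1, remainder 127
1189 ÷ 127 → quotient 9, remainder 46
127 ÷ 46 → quotient 2, remainder 35
46 ÷ 35 → quotient 1, remainder 11
35 ÷ 11 → quotient 3, remainder 2
11 ÷ 2 → quotient 5, remainder 1
2 ÷ 1 → quotient 2, remainder 0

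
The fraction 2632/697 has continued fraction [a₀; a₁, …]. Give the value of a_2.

3

2632 ÷ 697 → quotient 3, remainder 541
697 ÷ 541 → quotient 1, remainder 156
541 ÷ 156 → quotient 3, remainder 73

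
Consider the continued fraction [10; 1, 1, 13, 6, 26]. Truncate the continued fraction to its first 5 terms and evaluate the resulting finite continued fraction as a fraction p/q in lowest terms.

Start with 6.
13 + 1/(6/1) = 13 + 1/6 = 79/6
1 + 1/(79/6) = 1 + 6/79 = 85/79
1 + 1/(85/79) = 1 + 79/85 = 164/85
10 + 1/(164/85) = 10 + 85/164 = 1725/164

1725/164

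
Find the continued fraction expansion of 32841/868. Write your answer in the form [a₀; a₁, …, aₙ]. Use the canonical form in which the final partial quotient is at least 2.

Apply division with remainder until the remainder is 0:
32841 ÷ 868 → quotient 37, remainder 725
868 ÷ 725 → quotient 1, remainder 143
725 ÷ 143 → quotient 5, remainder 10
143 ÷ 10 → quotient 14, remainder 3
10 ÷ 3 → quotient 3, remainder 1
3 ÷ 1 → quotient 3, remainder 0

[37; 1, 5, 14, 3, 3]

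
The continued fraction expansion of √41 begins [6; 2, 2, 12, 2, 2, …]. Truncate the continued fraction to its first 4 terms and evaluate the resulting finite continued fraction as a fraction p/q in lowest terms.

397/62

Start with 12.
2 + 1/(12/1) = 2 + 1/12 = 25/12
2 + 1/(25/12) = 2 + 12/25 = 62/25
6 + 1/(62/25) = 6 + 25/62 = 397/62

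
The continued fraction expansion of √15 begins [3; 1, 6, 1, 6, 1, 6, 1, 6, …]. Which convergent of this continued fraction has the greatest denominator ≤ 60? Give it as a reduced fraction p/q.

a_0 = 3: 3/1  (≤ bound)
a_1 = 1: 4/1  (≤ bound)
a_2 = 6: 27/7  (≤ bound)
a_3 = 1: 31/8  (≤ bound)
a_4 = 6: 213/55  (≤ bound)
a_5 = 1: 244/63  (> 60, stop)

213/55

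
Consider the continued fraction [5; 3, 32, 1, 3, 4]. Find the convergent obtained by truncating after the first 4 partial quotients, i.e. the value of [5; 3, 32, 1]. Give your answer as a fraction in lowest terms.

533/100

Start with 1.
32 + 1/(1/1) = 32 + 1/1 = 33/1
3 + 1/(33/1) = 3 + 1/33 = 100/33
5 + 1/(100/33) = 5 + 33/100 = 533/100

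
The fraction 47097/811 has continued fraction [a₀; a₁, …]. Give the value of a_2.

⌊47097/811⌋ = 58, remainder 59
⌊811/59⌋ = 13, remainder 44
⌊59/44⌋ = 1, remainder 15

1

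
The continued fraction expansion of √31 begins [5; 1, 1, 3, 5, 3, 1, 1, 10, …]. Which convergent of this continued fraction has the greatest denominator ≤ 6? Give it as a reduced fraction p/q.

11/2

a_0 = 5: 5/1  (≤ bound)
a_1 = 1: 6/1  (≤ bound)
a_2 = 1: 11/2  (≤ bound)
a_3 = 3: 39/7  (> 6, stop)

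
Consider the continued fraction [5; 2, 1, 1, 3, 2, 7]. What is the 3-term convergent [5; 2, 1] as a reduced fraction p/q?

Work from the innermost term outward:
Start with 1.
2 + 1/(1/1) = 2 + 1/1 = 3/1
5 + 1/(3/1) = 5 + 1/3 = 16/3

16/3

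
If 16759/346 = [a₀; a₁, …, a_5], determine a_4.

3

16759 = 48·346 + 151, so a_0 = 48
346 = 2·151 + 44, so a_1 = 2
151 = 3·44 + 19, so a_2 = 3
44 = 2·19 + 6, so a_3 = 2
19 = 3·6 + 1, so a_4 = 3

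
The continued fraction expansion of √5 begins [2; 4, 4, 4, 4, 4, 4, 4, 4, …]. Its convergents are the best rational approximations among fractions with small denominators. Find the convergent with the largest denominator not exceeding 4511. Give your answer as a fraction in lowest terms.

a_0 = 2: 2/1  (≤ bound)
a_1 = 4: 9/4  (≤ bound)
a_2 = 4: 38/17  (≤ bound)
a_3 = 4: 161/72  (≤ bound)
a_4 = 4: 682/305  (≤ bound)
a_5 = 4: 2889/1292  (≤ bound)
a_6 = 4: 12238/5473  (> 4511, stop)

2889/1292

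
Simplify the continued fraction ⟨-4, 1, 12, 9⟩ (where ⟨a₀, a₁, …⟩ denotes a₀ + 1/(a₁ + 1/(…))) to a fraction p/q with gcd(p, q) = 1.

Build up convergents one term at a time:
a_0 = -4: -4/1
a_1 = 1: -3/1
a_2 = 12: -40/13
a_3 = 9: -363/118

-363/118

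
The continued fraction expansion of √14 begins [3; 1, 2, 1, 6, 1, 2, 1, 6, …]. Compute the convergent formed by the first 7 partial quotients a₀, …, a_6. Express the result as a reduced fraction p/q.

333/89

Use the convergent recurrence hₖ = aₖ·hₖ₋₁ + hₖ₋₂ (and likewise for the denominators kₖ):
a_0 = 3: 3/1
a_1 = 1: 4/1
a_2 = 2: 11/3
a_3 = 1: 15/4
a_4 = 6: 101/27
a_5 = 1: 116/31
a_6 = 2: 333/89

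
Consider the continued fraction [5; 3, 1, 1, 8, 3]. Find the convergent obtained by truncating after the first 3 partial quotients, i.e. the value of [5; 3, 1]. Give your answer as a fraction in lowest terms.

21/4

Work from the innermost term outward:
Start with 1.
3 + 1/(1/1) = 3 + 1/1 = 4/1
5 + 1/(4/1) = 5 + 1/4 = 21/4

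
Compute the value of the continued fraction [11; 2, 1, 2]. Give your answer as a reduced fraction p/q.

91/8

Work from the innermost term outward:
Start with 2.
1 + 1/(2/1) = 1 + 1/2 = 3/2
2 + 1/(3/2) = 2 + 2/3 = 8/3
11 + 1/(8/3) = 11 + 3/8 = 91/8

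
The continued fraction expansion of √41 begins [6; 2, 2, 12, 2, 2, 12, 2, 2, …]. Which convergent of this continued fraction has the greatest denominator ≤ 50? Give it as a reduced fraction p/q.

a_0 = 6: 6/1  (≤ bound)
a_1 = 2: 13/2  (≤ bound)
a_2 = 2: 32/5  (≤ bound)
a_3 = 12: 397/62  (> 50, stop)

32/5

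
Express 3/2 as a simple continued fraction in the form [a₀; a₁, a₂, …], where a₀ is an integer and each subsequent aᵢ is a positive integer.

Run the Euclidean algorithm, recording each quotient:
3 = 1·2 + 1, so a_0 = 1
2 = 2·1 + 0, so a_1 = 2

[1; 2]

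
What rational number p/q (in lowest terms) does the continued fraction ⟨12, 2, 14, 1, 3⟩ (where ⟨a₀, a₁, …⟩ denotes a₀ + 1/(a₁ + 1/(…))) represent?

1523/122

Build up convergents one term at a time:
a_0 = 12: 12/1
a_1 = 2: 25/2
a_2 = 14: 362/29
a_3 = 1: 387/31
a_4 = 3: 1523/122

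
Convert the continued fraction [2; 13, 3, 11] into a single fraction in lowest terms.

a_0 = 2: 2/1
a_1 = 13: 27/13
a_2 = 3: 83/40
a_3 = 11: 940/453

940/453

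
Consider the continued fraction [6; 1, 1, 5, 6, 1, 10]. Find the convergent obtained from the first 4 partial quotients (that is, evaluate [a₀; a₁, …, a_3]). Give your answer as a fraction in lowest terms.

72/11

a_0 = 6: 6/1
a_1 = 1: 7/1
a_2 = 1: 13/2
a_3 = 5: 72/11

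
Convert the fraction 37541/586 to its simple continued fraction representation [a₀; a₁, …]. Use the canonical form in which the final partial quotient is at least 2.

[64; 15, 1, 5, 6]

37541 ÷ 586 → quotient 64, remainder 37
586 ÷ 37 → quotient 15, remainder 31
37 ÷ 31 → quotient 1, remainder 6
31 ÷ 6 → quotient 5, remainder 1
6 ÷ 1 → quotient 6, remainder 0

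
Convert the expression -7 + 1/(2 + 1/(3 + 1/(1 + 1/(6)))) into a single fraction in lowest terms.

a_0 = -7: -7/1
a_1 = 2: -13/2
a_2 = 3: -46/7
a_3 = 1: -59/9
a_4 = 6: -400/61

-400/61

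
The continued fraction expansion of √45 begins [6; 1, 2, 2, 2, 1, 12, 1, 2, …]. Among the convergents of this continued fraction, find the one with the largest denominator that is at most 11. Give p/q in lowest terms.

47/7

a_0 = 6: 6/1  (≤ bound)
a_1 = 1: 7/1  (≤ bound)
a_2 = 2: 20/3  (≤ bound)
a_3 = 2: 47/7  (≤ bound)
a_4 = 2: 114/17  (> 11, stop)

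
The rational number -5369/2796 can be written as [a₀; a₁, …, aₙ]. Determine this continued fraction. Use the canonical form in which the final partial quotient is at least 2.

Run the Euclidean algorithm, recording each quotient:
-5369 = -2·2796 + 223, so a_0 = -2
2796 = 12·223 + 120, so a_1 = 12
223 = 1·120 + 103, so a_2 = 1
120 = 1·103 + 17, so a_3 = 1
103 = 6·17 + 1, so a_4 = 6
17 = 17·1 + 0, so a_5 = 17

[-2; 12, 1, 1, 6, 17]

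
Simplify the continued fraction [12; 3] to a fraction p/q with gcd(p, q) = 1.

37/3

Start with 3.
12 + 1/(3/1) = 12 + 1/3 = 37/3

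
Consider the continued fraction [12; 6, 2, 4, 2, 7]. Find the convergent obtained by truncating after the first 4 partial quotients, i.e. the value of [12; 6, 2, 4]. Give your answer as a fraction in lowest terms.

705/58

Use the convergent recurrence hₖ = aₖ·hₖ₋₁ + hₖ₋₂ (and likewise for the denominators kₖ):
a_0 = 12: 12/1
a_1 = 6: 73/6
a_2 = 2: 158/13
a_3 = 4: 705/58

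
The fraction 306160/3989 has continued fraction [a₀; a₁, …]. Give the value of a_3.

58

⌊306160/3989⌋ = 76, remainder 2996
⌊3989/2996⌋ = 1, remainder 993
⌊2996/993⌋ = 3, remainder 17
⌊993/17⌋ = 58, remainder 7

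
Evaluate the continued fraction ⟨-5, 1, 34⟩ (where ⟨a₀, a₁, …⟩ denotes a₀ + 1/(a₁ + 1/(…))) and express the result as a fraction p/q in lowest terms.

-141/35

a_0 = -5: -5/1
a_1 = 1: -4/1
a_2 = 34: -141/35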